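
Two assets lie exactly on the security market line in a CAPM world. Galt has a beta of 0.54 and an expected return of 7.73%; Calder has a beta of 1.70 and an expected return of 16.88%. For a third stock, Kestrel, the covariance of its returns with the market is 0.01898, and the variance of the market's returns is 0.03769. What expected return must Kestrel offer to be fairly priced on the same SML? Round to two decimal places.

MRP = (16.88% − 7.73%) / (1.70 − 0.54) = 7.8879%
R_f = 7.73% − 0.54 × 7.8879% = 3.4705%
β_Kestrel = Cov / Var(R_m) = 0.01898 / 0.03769 = 0.5036
E(R_Kestrel) = R_f + β × MRP = 3.4705% + 0.5036 × 7.8879% = 7.44%

7.44%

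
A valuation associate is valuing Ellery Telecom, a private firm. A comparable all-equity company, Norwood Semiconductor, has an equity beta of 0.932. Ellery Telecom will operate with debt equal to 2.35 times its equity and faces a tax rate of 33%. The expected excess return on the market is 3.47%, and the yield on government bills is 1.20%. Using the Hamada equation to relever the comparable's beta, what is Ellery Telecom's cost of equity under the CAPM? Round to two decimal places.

β_L = β_U × [1 + (1 − t)(D/E)] = 0.932 × [1 + (1 − 0.33) × 2.35]
    = 0.932 × [1 + 0.67 × 2.35] = 0.932 × 2.5745 = 2.3994
E(R) = R_f + β_L × MRP = 1.20% + 2.3994 × 3.47% = 9.53%

9.53%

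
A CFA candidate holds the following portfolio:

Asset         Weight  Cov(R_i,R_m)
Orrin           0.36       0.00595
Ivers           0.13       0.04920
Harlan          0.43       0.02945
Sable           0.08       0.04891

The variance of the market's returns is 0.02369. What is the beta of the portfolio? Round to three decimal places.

β_Orrin = 0.00595 / 0.02369 = 0.2512
β_Ivers = 0.04920 / 0.02369 = 2.0768
β_Harlan = 0.02945 / 0.02369 = 1.2431
β_Sable = 0.04891 / 0.02369 = 2.0646
β_P = Σ w_i β_i = 0.36×0.2512 + 0.13×2.0768 + 0.43×1.2431 + 0.08×2.0646 = 1.0601

1.060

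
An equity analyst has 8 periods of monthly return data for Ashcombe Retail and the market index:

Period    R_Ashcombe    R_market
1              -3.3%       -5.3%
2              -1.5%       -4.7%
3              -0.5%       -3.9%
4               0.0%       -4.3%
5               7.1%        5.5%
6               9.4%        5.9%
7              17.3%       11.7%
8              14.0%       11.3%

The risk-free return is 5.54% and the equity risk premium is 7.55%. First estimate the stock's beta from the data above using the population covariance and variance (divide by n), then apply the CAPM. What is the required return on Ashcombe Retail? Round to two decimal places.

Mean R_i = (-3.3 − 1.5 − 0.5 + 0.0 + 7.1 + 9.4 + 17.3 + 14.0) / 8 = 5.3125%
Mean R_m = (-5.3 − 4.7 − 3.9 − 4.3 + 5.5 + 5.9 + 11.7 + 11.3) / 8 = 2.0250%
Σ(R_i − R̄_i)(R_m − R̄_m) = 395.5475  ⇒  Cov = 395.5475 / 8 = 49.4434
Σ(R_m − R̄_m)² = 380.7150  ⇒  Var(R_m) = 380.7150 / 8 = 47.5894
β = Cov / Var(R_m) = 49.4434 / 47.5894 = 1.0390
E(R) = R_f + β × MRP = 5.54% + 1.0390 × 7.55% = 13.38%

13.38%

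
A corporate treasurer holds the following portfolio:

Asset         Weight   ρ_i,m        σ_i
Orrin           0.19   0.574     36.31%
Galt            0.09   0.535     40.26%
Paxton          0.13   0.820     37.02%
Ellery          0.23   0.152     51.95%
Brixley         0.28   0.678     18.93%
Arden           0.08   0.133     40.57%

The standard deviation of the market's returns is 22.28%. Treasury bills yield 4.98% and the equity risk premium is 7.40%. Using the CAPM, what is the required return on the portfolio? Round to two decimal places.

β_Orrin = 0.574 × 36.31% / 22.28% = 0.9355
β_Galt = 0.535 × 40.26% / 22.28% = 0.9667
β_Paxton = 0.820 × 37.02% / 22.28% = 1.3625
β_Ellery = 0.152 × 51.95% / 22.28% = 0.3544
β_Brixley = 0.678 × 18.93% / 22.28% = 0.5761
β_Arden = 0.133 × 40.57% / 22.28% = 0.2422
β_P = Σ w_i β_i = 0.19×0.9355 + 0.09×0.9667 + 0.13×1.3625 + 0.23×0.3544 + 0.28×0.5761 + 0.08×0.2422 = 0.7041
E(R_P) = R_f + β_P × MRP = 4.98% + 0.7041 × 7.40% = 10.19%

10.19%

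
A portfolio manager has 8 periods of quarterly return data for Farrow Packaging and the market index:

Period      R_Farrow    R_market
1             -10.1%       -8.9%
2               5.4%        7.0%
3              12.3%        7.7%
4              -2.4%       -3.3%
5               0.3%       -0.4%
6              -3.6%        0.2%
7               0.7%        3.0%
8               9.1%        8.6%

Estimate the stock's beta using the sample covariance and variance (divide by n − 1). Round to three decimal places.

Mean R_i = (-10.1 + 5.4 + 12.3 − 2.4 + 0.3 − 3.6 + 0.7 + 9.1) / 8 = 1.4625%
Mean R_m = (-8.9 + 7.0 + 7.7 − 3.3 − 0.4 + 0.2 + 3.0 + 8.6) / 8 = 1.7375%
Σ(R_i − R̄_i)(R_m − R̄_m) = 289.5113  ⇒  Cov = 289.5113 / 7 = 41.3588
Σ(R_m − R̄_m)² = 257.3988  ⇒  Var(R_m) = 257.3988 / 7 = 36.7713
β = Cov / Var(R_m) = 41.3588 / 36.7713 = 1.1248

1.125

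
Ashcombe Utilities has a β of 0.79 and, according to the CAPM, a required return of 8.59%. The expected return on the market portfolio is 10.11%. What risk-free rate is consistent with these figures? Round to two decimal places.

2.87%

E(R) = R_f + β(E(R_m) − R_f) = R_f(1 − β) + β·E(R_m)
8.59% = R_f × (1 − 0.79) + 0.79 × 10.11%
8.59% = R_f × 0.21 + 7.9869%
R_f = (8.59% − 7.9869%) / 0.21 = 2.87%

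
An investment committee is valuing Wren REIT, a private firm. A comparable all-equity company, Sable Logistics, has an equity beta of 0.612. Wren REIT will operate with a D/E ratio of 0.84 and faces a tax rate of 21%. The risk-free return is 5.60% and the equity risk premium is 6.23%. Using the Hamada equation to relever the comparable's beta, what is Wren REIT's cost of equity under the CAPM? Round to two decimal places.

β_L = β_U × [1 + (1 − t)(D/E)] = 0.612 × [1 + (1 − 0.21) × 0.84]
    = 0.612 × [1 + 0.79 × 0.84] = 0.612 × 1.6636 = 1.0181
E(R) = R_f + β_L × MRP = 5.60% + 1.0181 × 6.23% = 11.94%

11.94%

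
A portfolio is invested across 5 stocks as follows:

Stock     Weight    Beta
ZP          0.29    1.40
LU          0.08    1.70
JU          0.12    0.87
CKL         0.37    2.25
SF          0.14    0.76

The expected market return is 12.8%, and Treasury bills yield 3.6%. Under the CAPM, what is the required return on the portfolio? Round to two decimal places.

18.18%

β_P = Σ w_i β_i = 0.29×1.40 + 0.08×1.70 + 0.12×0.87 + 0.37×2.25 + 0.14×0.76 = 1.5853
MRP = 12.8% − 3.6% = 9.20%
E(R_P) = R_f + β_P × MRP = 3.6% + 1.5853 × 9.2% = 18.18%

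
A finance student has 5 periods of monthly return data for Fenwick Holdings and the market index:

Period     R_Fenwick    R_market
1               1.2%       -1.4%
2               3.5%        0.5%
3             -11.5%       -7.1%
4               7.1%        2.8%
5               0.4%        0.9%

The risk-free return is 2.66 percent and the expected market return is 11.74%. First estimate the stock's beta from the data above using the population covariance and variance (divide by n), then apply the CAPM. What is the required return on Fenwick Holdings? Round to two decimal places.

18.84%

Mean R_i = (1.2 + 3.5 − 11.5 + 7.1 + 0.4) / 5 = 0.1400%
Mean R_m = (-1.4 + 0.5 − 7.1 + 2.8 + 0.9) / 5 = -0.8600%
Σ(R_i − R̄_i)(R_m − R̄_m) = 102.5620  ⇒  Cov = 102.5620 / 5 = 20.5124
Σ(R_m − R̄_m)² = 57.5720  ⇒  Var(R_m) = 57.5720 / 5 = 11.5144
β = Cov / Var(R_m) = 20.5124 / 11.5144 = 1.7815
MRP = 11.74% − 2.66% = 9.08%
E(R) = R_f + β × MRP = 2.66% + 1.7815 × 9.08% = 18.84%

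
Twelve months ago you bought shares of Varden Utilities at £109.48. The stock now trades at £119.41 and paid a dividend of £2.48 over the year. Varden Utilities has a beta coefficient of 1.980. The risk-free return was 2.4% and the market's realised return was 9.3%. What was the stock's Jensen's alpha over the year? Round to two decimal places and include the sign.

-4.73%

Realised HPR = (P1 + D1 − P0) / P0 = (119.41 + 2.48 − 109.48) / 109.48 = 12.41 / 109.48 = 11.3354%
MRP = 9.3% − 2.4% = 6.90%
CAPM required = R_f + β·MRP = 2.4% + 1.980 × 6.9% = 16.0620%
α = realised − required = 11.3354% − 16.0620% = -4.73%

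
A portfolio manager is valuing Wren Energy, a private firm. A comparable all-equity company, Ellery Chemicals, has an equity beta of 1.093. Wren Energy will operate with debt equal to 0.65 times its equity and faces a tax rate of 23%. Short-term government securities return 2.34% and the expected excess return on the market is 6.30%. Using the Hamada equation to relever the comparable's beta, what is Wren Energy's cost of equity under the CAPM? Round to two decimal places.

β_L = β_U × [1 + (1 − t)(D/E)] = 1.093 × [1 + (1 − 0.23) × 0.65]
    = 1.093 × [1 + 0.77 × 0.65] = 1.093 × 1.5005 = 1.6400
E(R) = R_f + β_L × MRP = 2.34% + 1.6400 × 6.30% = 12.67%

12.67%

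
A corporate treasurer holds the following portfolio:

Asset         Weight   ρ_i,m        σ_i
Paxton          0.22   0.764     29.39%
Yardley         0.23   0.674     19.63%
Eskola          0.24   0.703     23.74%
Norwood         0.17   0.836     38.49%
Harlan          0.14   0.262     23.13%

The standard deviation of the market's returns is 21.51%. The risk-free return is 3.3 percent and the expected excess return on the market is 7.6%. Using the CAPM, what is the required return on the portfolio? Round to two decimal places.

β_Paxton = 0.764 × 29.39% / 21.51% = 1.0439
β_Yardley = 0.674 × 19.63% / 21.51% = 0.6151
β_Eskola = 0.703 × 23.74% / 21.51% = 0.7759
β_Norwood = 0.836 × 38.49% / 21.51% = 1.4959
β_Harlan = 0.262 × 23.13% / 21.51% = 0.2817
β_P = Σ w_i β_i = 0.22×1.0439 + 0.23×0.6151 + 0.24×0.7759 + 0.17×1.4959 + 0.14×0.2817 = 0.8511
E(R_P) = R_f + β_P × MRP = 3.3% + 0.8511 × 7.6% = 9.77%

9.77%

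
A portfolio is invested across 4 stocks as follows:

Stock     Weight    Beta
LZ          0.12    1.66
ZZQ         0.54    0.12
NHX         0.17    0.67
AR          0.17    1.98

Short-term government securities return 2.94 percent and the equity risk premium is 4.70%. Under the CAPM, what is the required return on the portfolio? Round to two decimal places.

6.30%

β_P = Σ w_i β_i = 0.12×1.66 + 0.54×0.12 + 0.17×0.67 + 0.17×1.98 = 0.7145
E(R_P) = R_f + β_P × MRP = 2.94% + 0.7145 × 4.70% = 6.30%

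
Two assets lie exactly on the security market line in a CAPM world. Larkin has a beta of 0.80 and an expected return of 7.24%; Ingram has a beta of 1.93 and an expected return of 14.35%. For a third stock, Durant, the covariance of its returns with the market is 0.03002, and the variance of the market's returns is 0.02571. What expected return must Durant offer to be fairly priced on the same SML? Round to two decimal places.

MRP = (14.35% − 7.24%) / (1.93 − 0.80) = 6.2920%
R_f = 7.24% − 0.80 × 6.2920% = 2.2064%
β_Durant = Cov / Var(R_m) = 0.03002 / 0.02571 = 1.1676
E(R_Durant) = R_f + β × MRP = 2.2064% + 1.1676 × 6.2920% = 9.55%

9.55%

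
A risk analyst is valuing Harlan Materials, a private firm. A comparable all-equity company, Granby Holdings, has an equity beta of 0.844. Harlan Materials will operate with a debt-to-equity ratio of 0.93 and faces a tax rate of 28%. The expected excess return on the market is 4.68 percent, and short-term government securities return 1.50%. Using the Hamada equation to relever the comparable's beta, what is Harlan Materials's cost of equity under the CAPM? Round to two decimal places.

β_L = β_U × [1 + (1 − t)(D/E)] = 0.844 × [1 + (1 − 0.28) × 0.93]
    = 0.844 × [1 + 0.72 × 0.93] = 0.844 × 1.6696 = 1.4091
E(R) = R_f + β_L × MRP = 1.50% + 1.4091 × 4.68% = 8.09%

8.09%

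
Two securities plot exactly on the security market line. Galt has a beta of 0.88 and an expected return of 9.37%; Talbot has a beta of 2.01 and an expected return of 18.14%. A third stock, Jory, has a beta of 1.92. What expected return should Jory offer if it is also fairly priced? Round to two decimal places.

MRP (SML slope) = (18.14% − 9.37%) / (2.01 − 0.88) = 8.77% / 1.13 = 7.7611%
R_f (intercept) = 9.37% − 0.88 × 7.7611% = 2.5402%
E(R_Jory) = R_f + β × MRP = 2.5402% + 1.92 × 7.7611% = 17.44%

17.44%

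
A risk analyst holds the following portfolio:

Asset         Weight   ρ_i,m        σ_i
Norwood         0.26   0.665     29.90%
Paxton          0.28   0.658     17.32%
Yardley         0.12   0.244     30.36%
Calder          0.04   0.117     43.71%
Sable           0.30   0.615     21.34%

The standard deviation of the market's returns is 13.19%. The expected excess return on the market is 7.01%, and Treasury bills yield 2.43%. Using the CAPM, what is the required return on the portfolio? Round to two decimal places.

9.55%

β_Norwood = 0.665 × 29.90% / 13.19% = 1.5075
β_Paxton = 0.658 × 17.32% / 13.19% = 0.8640
β_Yardley = 0.244 × 30.36% / 13.19% = 0.5616
β_Calder = 0.117 × 43.71% / 13.19% = 0.3877
β_Sable = 0.615 × 21.34% / 13.19% = 0.9950
β_P = Σ w_i β_i = 0.26×1.5075 + 0.28×0.8640 + 0.12×0.5616 + 0.04×0.3877 + 0.30×0.9950 = 1.0153
E(R_P) = R_f + β_P × MRP = 2.43% + 1.0153 × 7.01% = 9.55%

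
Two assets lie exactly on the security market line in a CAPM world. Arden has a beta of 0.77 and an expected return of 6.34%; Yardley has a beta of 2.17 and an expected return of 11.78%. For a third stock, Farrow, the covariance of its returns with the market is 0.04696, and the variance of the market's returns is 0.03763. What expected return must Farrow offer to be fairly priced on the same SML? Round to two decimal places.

MRP = (11.78% − 6.34%) / (2.17 − 0.77) = 3.8857%
R_f = 6.34% − 0.77 × 3.8857% = 3.3480%
β_Farrow = Cov / Var(R_m) = 0.04696 / 0.03763 = 1.2479
E(R_Farrow) = R_f + β × MRP = 3.3480% + 1.2479 × 3.8857% = 8.20%

8.20%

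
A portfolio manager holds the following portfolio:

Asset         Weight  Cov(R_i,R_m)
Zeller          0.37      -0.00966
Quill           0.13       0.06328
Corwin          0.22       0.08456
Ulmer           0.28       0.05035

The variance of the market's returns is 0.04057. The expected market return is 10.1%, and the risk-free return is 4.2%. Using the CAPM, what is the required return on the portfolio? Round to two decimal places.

9.63%

β_Zeller = -0.00966 / 0.04057 = -0.2381
β_Quill = 0.06328 / 0.04057 = 1.5598
β_Corwin = 0.08456 / 0.04057 = 2.0843
β_Ulmer = 0.05035 / 0.04057 = 1.2411
β_P = Σ w_i β_i = 0.37×-0.2381 + 0.13×1.5598 + 0.22×2.0843 + 0.28×1.2411 = 0.9207
MRP = 10.1% − 4.2% = 5.90%
E(R_P) = R_f + β_P × MRP = 4.2% + 0.9207 × 5.9% = 9.63%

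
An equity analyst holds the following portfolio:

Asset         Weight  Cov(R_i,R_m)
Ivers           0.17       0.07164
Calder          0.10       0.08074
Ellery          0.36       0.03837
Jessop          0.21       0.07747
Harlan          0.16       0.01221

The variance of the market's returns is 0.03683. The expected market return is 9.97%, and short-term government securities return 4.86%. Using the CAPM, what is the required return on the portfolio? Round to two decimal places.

12.11%

β_Ivers = 0.07164 / 0.03683 = 1.9452
β_Calder = 0.08074 / 0.03683 = 2.1922
β_Ellery = 0.03837 / 0.03683 = 1.0418
β_Jessop = 0.07747 / 0.03683 = 2.1034
β_Harlan = 0.01221 / 0.03683 = 0.3315
β_P = Σ w_i β_i = 0.17×1.9452 + 0.10×2.1922 + 0.36×1.0418 + 0.21×2.1034 + 0.16×0.3315 = 1.4197
MRP = 9.97% − 4.86% = 5.11%
E(R_P) = R_f + β_P × MRP = 4.86% + 1.4197 × 5.11% = 12.11%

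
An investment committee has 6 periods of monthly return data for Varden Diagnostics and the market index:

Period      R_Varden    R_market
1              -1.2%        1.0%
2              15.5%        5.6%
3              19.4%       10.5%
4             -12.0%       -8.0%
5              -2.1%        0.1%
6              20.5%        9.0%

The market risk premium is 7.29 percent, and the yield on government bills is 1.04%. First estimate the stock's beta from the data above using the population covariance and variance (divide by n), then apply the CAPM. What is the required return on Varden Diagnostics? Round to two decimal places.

Mean R_i = (-1.2 + 15.5 + 19.4 − 12.0 − 2.1 + 20.5) / 6 = 6.6833%
Mean R_m = (1.0 + 5.6 + 10.5 − 8.0 + 0.1 + 9.0) / 6 = 3.0333%
Σ(R_i − R̄_i)(R_m − R̄_m) = 447.9533  ⇒  Cov = 447.9533 / 6 = 74.6589
Σ(R_m − R̄_m)² = 232.4133  ⇒  Var(R_m) = 232.4133 / 6 = 38.7356
β = Cov / Var(R_m) = 74.6589 / 38.7356 = 1.9274
E(R) = R_f + β × MRP = 1.04% + 1.9274 × 7.29% = 15.09%

15.09%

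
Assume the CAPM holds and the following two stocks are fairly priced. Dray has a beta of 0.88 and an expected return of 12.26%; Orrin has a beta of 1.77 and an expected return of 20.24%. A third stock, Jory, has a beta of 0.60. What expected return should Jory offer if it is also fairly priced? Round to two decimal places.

9.75%

MRP (SML slope) = (20.24% − 12.26%) / (1.77 − 0.88) = 7.98% / 0.89 = 8.9663%
R_f (intercept) = 12.26% − 0.88 × 8.9663% = 4.3697%
E(R_Jory) = R_f + β × MRP = 4.3697% + 0.60 × 8.9663% = 9.75%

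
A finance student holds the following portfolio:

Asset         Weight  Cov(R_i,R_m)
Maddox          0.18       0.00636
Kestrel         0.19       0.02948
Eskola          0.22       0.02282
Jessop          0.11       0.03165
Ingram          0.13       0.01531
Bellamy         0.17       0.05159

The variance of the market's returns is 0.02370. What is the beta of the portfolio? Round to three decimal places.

1.097

β_Maddox = 0.00636 / 0.02370 = 0.2684
β_Kestrel = 0.02948 / 0.02370 = 1.2439
β_Eskola = 0.02282 / 0.02370 = 0.9629
β_Jessop = 0.03165 / 0.02370 = 1.3354
β_Ingram = 0.01531 / 0.02370 = 0.6460
β_Bellamy = 0.05159 / 0.02370 = 2.1768
β_P = Σ w_i β_i = 0.18×0.2684 + 0.19×1.2439 + 0.22×0.9629 + 0.11×1.3354 + 0.13×0.6460 + 0.17×2.1768 = 1.0974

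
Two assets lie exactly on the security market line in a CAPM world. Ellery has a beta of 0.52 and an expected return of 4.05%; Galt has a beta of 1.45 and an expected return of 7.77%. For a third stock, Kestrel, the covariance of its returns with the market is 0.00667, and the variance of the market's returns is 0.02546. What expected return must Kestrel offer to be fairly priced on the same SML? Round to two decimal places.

3.02%

MRP = (7.77% − 4.05%) / (1.45 − 0.52) = 4.0000%
R_f = 4.05% − 0.52 × 4.0000% = 1.9700%
β_Kestrel = Cov / Var(R_m) = 0.00667 / 0.02546 = 0.2620
E(R_Kestrel) = R_f + β × MRP = 1.9700% + 0.2620 × 4.0000% = 3.02%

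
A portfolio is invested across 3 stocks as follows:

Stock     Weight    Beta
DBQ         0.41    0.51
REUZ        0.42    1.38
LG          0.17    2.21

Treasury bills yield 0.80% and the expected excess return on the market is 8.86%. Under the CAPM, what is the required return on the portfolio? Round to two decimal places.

β_P = Σ w_i β_i = 0.41×0.51 + 0.42×1.38 + 0.17×2.21 = 1.1644
E(R_P) = R_f + β_P × MRP = 0.80% + 1.1644 × 8.86% = 11.12%

11.12%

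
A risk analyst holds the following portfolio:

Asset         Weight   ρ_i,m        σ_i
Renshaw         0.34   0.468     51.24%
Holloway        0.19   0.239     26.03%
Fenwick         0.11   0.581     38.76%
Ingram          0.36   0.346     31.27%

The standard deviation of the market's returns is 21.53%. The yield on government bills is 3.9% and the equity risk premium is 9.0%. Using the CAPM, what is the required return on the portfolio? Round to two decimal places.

β_Renshaw = 0.468 × 51.24% / 21.53% = 1.1138
β_Holloway = 0.239 × 26.03% / 21.53% = 0.2890
β_Fenwick = 0.581 × 38.76% / 21.53% = 1.0460
β_Ingram = 0.346 × 31.27% / 21.53% = 0.5025
β_P = Σ w_i β_i = 0.34×1.1138 + 0.19×0.2890 + 0.11×1.0460 + 0.36×0.5025 = 0.7296
E(R_P) = R_f + β_P × MRP = 3.9% + 0.7296 × 9.0% = 10.47%

10.47%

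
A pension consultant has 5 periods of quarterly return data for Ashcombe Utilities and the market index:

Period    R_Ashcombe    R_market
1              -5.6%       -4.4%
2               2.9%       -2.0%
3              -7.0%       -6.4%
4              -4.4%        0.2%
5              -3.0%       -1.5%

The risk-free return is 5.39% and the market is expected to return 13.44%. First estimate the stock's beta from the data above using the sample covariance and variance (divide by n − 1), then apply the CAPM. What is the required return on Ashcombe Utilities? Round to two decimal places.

Mean R_i = (-5.6 + 2.9 − 7.0 − 4.4 − 3.0) / 5 = -3.4200%
Mean R_m = (-4.4 − 2.0 − 6.4 + 0.2 − 1.5) / 5 = -2.8200%
Σ(R_i − R̄_i)(R_m − R̄_m) = 19.0380  ⇒  Cov = 19.0380 / 4 = 4.7595
Σ(R_m − R̄_m)² = 26.8480  ⇒  Var(R_m) = 26.8480 / 4 = 6.7120
β = Cov / Var(R_m) = 4.7595 / 6.7120 = 0.7091
MRP = 13.44% − 5.39% = 8.05%
E(R) = R_f + β × MRP = 5.39% + 0.7091 × 8.05% = 11.10%

11.10%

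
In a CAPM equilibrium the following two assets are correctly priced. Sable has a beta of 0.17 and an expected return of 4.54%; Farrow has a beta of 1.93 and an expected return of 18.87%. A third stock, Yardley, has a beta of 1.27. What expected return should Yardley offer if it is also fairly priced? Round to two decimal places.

13.50%

MRP (SML slope) = (18.87% − 4.54%) / (1.93 − 0.17) = 14.33% / 1.76 = 8.1420%
R_f (intercept) = 4.54% − 0.17 × 8.1420% = 3.1559%
E(R_Yardley) = R_f + β × MRP = 3.1559% + 1.27 × 8.1420% = 13.50%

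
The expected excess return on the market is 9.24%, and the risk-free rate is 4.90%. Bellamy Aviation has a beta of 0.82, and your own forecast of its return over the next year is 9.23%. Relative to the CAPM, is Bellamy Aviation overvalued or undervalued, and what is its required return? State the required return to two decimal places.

Required return = R_f + β·MRP = 4.90% + 0.82 × 9.24% = 12.48%
Forecast 9.23% < required 12.48% → the stock plots below the SML → overvalued.

Overvalued; required return 12.48%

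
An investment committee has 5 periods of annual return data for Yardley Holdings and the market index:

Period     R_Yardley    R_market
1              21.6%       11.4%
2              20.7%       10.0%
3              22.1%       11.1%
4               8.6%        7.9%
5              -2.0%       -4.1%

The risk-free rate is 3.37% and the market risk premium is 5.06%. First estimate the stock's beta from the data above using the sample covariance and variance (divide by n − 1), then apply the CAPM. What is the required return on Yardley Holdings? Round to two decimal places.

Mean R_i = (21.6 + 20.7 + 22.1 + 8.6 − 2.0) / 5 = 14.2000%
Mean R_m = (11.4 + 10.0 + 11.1 + 7.9 − 4.1) / 5 = 7.2600%
Σ(R_i − R̄_i)(R_m − R̄_m) = 259.2300  ⇒  Cov = 259.2300 / 4 = 64.8075
Σ(R_m − R̄_m)² = 168.8520  ⇒  Var(R_m) = 168.8520 / 4 = 42.2130
β = Cov / Var(R_m) = 64.8075 / 42.2130 = 1.5352
E(R) = R_f + β × MRP = 3.37% + 1.5352 × 5.06% = 11.14%

11.14%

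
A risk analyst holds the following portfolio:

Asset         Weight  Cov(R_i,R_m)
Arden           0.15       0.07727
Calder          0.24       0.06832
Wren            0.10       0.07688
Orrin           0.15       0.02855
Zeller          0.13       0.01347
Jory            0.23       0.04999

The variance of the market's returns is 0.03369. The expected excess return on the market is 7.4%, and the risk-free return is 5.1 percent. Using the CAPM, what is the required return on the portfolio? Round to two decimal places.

16.79%

β_Arden = 0.07727 / 0.03369 = 2.2936
β_Calder = 0.06832 / 0.03369 = 2.0279
β_Wren = 0.07688 / 0.03369 = 2.2820
β_Orrin = 0.02855 / 0.03369 = 0.8474
β_Zeller = 0.01347 / 0.03369 = 0.3998
β_Jory = 0.04999 / 0.03369 = 1.4838
β_P = Σ w_i β_i = 0.15×2.2936 + 0.24×2.0279 + 0.10×2.2820 + 0.15×0.8474 + 0.13×0.3998 + 0.23×1.4838 = 1.5793
E(R_P) = R_f + β_P × MRP = 5.1% + 1.5793 × 7.4% = 16.79%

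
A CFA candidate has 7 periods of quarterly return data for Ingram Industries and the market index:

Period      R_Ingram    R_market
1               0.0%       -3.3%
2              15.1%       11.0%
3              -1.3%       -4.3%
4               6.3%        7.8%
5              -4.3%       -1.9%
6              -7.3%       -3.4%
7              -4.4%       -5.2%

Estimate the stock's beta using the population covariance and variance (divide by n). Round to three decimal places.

Mean R_i = (0.0 + 15.1 − 1.3 + 6.3 − 4.3 − 7.3 − 4.4) / 7 = 0.5857%
Mean R_m = (-3.3 + 11.0 − 4.3 + 7.8 − 1.9 − 3.4 − 5.2) / 7 = 0.1000%
Σ(R_i − R̄_i)(R_m − R̄_m) = 276.2900  ⇒  Cov = 276.2900 / 7 = 39.4700
Σ(R_m − R̄_m)² = 253.3600  ⇒  Var(R_m) = 253.3600 / 7 = 36.1943
β = Cov / Var(R_m) = 39.4700 / 36.1943 = 1.0905

1.091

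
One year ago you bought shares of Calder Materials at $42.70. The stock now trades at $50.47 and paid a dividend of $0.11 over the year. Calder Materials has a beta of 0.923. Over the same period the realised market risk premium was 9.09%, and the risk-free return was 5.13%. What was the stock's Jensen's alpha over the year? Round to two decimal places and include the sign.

Realised HPR = (P1 + D1 − P0) / P0 = (50.47 + 0.11 − 42.70) / 42.70 = 7.88 / 42.70 = 18.4543%
CAPM required = R_f + β·MRP = 5.13% + 0.923 × 9.09% = 13.52007%
α = realised − required = 18.4543% − 13.52007% = +4.93%

+4.93%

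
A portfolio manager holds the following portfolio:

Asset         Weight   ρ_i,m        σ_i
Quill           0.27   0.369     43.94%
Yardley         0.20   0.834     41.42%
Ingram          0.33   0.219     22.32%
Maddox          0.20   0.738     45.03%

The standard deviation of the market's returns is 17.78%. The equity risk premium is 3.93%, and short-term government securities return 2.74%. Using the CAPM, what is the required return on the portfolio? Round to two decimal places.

7.06%

β_Quill = 0.369 × 43.94% / 17.78% = 0.9119
β_Yardley = 0.834 × 41.42% / 17.78% = 1.9429
β_Ingram = 0.219 × 22.32% / 17.78% = 0.2749
β_Maddox = 0.738 × 45.03% / 17.78% = 1.8691
β_P = Σ w_i β_i = 0.27×0.9119 + 0.20×1.9429 + 0.33×0.2749 + 0.20×1.8691 = 1.0993
E(R_P) = R_f + β_P × MRP = 2.74% + 1.0993 × 3.93% = 7.06%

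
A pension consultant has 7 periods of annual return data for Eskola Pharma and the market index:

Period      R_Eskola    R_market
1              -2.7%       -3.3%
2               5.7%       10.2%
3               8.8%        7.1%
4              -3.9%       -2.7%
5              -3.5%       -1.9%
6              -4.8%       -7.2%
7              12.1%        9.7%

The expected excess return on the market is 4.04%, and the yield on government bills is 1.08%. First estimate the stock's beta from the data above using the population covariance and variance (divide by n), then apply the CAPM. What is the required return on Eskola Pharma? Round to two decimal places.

4.81%

Mean R_i = (-2.7 + 5.7 + 8.8 − 3.9 − 3.5 − 4.8 + 12.1) / 7 = 1.6714%
Mean R_m = (-3.3 + 10.2 + 7.1 − 2.7 − 1.9 − 7.2 + 9.7) / 7 = 1.7000%
Σ(R_i − R̄_i)(R_m − R̄_m) = 278.7500  ⇒  Cov = 278.7500 / 7 = 39.8214
Σ(R_m − R̄_m)² = 301.9400  ⇒  Var(R_m) = 301.9400 / 7 = 43.1343
β = Cov / Var(R_m) = 39.8214 / 43.1343 = 0.9232
E(R) = R_f + β × MRP = 1.08% + 0.9232 × 4.04% = 4.81%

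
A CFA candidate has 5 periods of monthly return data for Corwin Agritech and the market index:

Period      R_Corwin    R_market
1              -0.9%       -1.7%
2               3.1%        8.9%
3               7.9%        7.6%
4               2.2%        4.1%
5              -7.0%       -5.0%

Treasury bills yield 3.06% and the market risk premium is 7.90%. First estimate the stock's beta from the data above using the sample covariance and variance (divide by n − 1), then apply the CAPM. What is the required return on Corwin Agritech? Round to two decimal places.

Mean R_i = (-0.9 + 3.1 + 7.9 + 2.2 − 7.0) / 5 = 1.0600%
Mean R_m = (-1.7 + 8.9 + 7.6 + 4.1 − 5.0) / 5 = 2.7800%
Σ(R_i − R̄_i)(R_m − R̄_m) = 118.4460  ⇒  Cov = 118.4460 / 4 = 29.6115
Σ(R_m − R̄_m)² = 143.0280  ⇒  Var(R_m) = 143.0280 / 4 = 35.7570
β = Cov / Var(R_m) = 29.6115 / 35.7570 = 0.8281
E(R) = R_f + β × MRP = 3.06% + 0.8281 × 7.90% = 9.60%

9.60%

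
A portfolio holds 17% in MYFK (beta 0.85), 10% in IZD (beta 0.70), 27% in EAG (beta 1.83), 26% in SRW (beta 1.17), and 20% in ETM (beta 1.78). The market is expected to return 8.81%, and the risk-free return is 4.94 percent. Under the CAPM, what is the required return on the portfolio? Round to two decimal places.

β_P = Σ w_i β_i = 0.17×0.85 + 0.10×0.70 + 0.27×1.83 + 0.26×1.17 + 0.20×1.78 = 1.3688
MRP = 8.81% − 4.94% = 3.87%
E(R_P) = R_f + β_P × MRP = 4.94% + 1.3688 × 3.87% = 10.24%

10.24%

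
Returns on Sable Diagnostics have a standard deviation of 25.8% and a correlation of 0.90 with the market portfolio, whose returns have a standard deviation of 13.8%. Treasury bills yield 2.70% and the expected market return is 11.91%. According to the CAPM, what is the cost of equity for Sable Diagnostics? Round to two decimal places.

β = ρ × σ_i / σ_m = 0.90 × 25.8% / 13.8% = 1.6826
MRP = 11.91% − 2.70% = 9.21%
E(R) = 2.70% + 1.6826 × 9.21% = 18.20%

18.20%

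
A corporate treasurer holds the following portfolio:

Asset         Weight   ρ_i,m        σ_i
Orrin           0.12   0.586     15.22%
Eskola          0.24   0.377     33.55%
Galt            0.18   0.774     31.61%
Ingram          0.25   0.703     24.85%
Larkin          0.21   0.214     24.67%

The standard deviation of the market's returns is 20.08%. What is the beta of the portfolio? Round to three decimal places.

0.697

β_Orrin = 0.586 × 15.22% / 20.08% = 0.4442
β_Eskola = 0.377 × 33.55% / 20.08% = 0.6299
β_Galt = 0.774 × 31.61% / 20.08% = 1.2184
β_Ingram = 0.703 × 24.85% / 20.08% = 0.8700
β_Larkin = 0.214 × 24.67% / 20.08% = 0.2629
β_P = Σ w_i β_i = 0.12×0.4442 + 0.24×0.6299 + 0.18×1.2184 + 0.25×0.8700 + 0.21×0.2629 = 0.6965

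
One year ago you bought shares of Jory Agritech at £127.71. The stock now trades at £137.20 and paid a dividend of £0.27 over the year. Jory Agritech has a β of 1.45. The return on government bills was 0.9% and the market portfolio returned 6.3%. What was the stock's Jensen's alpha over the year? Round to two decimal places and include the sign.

-1.09%

Realised HPR = (P1 + D1 − P0) / P0 = (137.20 + 0.27 − 127.71) / 127.71 = 9.76 / 127.71 = 7.6423%
MRP = 6.3% − 0.9% = 5.40%
CAPM required = R_f + β·MRP = 0.9% + 1.45 × 5.4% = 8.7300%
α = realised − required = 7.6423% − 8.7300% = -1.09%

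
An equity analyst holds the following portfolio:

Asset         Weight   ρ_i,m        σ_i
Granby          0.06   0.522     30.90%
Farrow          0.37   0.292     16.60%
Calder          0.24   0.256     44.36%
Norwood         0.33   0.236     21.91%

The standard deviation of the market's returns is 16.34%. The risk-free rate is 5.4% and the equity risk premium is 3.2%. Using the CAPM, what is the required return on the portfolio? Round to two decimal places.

β_Granby = 0.522 × 30.90% / 16.34% = 0.9871
β_Farrow = 0.292 × 16.60% / 16.34% = 0.2966
β_Calder = 0.256 × 44.36% / 16.34% = 0.6950
β_Norwood = 0.236 × 21.91% / 16.34% = 0.3164
β_P = Σ w_i β_i = 0.06×0.9871 + 0.37×0.2966 + 0.24×0.6950 + 0.33×0.3164 = 0.4402
E(R_P) = R_f + β_P × MRP = 5.4% + 0.4402 × 3.2% = 6.81%

6.81%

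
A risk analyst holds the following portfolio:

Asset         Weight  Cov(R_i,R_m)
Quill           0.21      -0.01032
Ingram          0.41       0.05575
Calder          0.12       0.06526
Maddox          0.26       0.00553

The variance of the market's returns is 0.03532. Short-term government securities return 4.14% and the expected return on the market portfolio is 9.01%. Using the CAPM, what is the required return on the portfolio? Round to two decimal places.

β_Quill = -0.01032 / 0.03532 = -0.2922
β_Ingram = 0.05575 / 0.03532 = 1.5784
β_Calder = 0.06526 / 0.03532 = 1.8477
β_Maddox = 0.00553 / 0.03532 = 0.1566
β_P = Σ w_i β_i = 0.21×-0.2922 + 0.41×1.5784 + 0.12×1.8477 + 0.26×0.1566 = 0.8482
MRP = 9.01% − 4.14% = 4.87%
E(R_P) = R_f + β_P × MRP = 4.14% + 0.8482 × 4.87% = 8.27%

8.27%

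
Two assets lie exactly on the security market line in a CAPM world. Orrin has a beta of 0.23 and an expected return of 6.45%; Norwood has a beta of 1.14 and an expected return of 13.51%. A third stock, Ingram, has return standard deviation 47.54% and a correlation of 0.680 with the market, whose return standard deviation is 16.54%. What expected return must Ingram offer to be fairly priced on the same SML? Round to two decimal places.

MRP = (13.51% − 6.45%) / (1.14 − 0.23) = 7.7582%
R_f = 6.45% − 0.23 × 7.7582% = 4.6656%
β_Ingram = ρ·σ_i/σ_m = 0.680 × 47.54 / 16.54 = 1.9545
E(R_Ingram) = R_f + β × MRP = 4.6656% + 1.9545 × 7.7582% = 19.83%

19.83%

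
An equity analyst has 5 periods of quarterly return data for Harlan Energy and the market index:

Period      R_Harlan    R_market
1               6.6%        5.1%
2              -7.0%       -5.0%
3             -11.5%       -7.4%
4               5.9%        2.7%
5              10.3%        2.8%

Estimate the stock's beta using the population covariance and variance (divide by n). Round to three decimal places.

Mean R_i = (6.6 − 7.0 − 11.5 + 5.9 + 10.3) / 5 = 0.8600%
Mean R_m = (5.1 − 5.0 − 7.4 + 2.7 + 2.8) / 5 = -0.3600%
Σ(R_i − R̄_i)(R_m − R̄_m) = 200.0780  ⇒  Cov = 200.0780 / 5 = 40.0156
Σ(R_m − R̄_m)² = 120.2520  ⇒  Var(R_m) = 120.2520 / 5 = 24.0504
β = Cov / Var(R_m) = 40.0156 / 24.0504 = 1.6638

1.664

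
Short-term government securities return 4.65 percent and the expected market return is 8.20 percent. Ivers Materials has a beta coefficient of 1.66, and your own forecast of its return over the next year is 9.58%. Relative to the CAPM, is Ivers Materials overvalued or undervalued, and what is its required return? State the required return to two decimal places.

MRP = 8.20% − 4.65% = 3.55%
Required return = R_f + β·MRP = 4.65% + 1.66 × 3.55% = 10.54%
Forecast 9.58% < required 10.54% → the stock plots below the SML → overvalued.

Overvalued; required return 10.54%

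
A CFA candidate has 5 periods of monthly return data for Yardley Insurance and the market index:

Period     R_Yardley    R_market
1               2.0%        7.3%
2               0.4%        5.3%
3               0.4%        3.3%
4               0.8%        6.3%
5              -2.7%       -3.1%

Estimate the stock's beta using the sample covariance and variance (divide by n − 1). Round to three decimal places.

0.408

Mean R_i = (2.0 + 0.4 + 0.4 + 0.8 − 2.7) / 5 = 0.1800%
Mean R_m = (7.3 + 5.3 + 3.3 + 6.3 − 3.1) / 5 = 3.8200%
Σ(R_i − R̄_i)(R_m − R̄_m) = 28.0120  ⇒  Cov = 28.0120 / 4 = 7.0030
Σ(R_m − R̄_m)² = 68.6080  ⇒  Var(R_m) = 68.6080 / 4 = 17.1520
β = Cov / Var(R_m) = 7.0030 / 17.1520 = 0.4083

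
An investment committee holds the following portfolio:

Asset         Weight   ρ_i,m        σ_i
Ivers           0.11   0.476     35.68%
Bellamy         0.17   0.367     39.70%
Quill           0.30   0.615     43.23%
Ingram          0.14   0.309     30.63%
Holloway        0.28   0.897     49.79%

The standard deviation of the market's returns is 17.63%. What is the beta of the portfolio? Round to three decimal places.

β_Ivers = 0.476 × 35.68% / 17.63% = 0.9633
β_Bellamy = 0.367 × 39.70% / 17.63% = 0.8264
β_Quill = 0.615 × 43.23% / 17.63% = 1.5080
β_Ingram = 0.309 × 30.63% / 17.63% = 0.5369
β_Holloway = 0.897 × 49.79% / 17.63% = 2.5333
β_P = Σ w_i β_i = 0.11×0.9633 + 0.17×0.8264 + 0.30×1.5080 + 0.14×0.5369 + 0.28×2.5333 = 1.4833

1.483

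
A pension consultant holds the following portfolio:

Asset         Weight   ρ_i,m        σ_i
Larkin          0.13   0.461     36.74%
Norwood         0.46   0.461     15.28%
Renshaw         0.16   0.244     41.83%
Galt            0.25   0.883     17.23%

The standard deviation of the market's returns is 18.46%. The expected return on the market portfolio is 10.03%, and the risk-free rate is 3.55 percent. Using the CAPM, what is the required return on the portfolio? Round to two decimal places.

β_Larkin = 0.461 × 36.74% / 18.46% = 0.9175
β_Norwood = 0.461 × 15.28% / 18.46% = 0.3816
β_Renshaw = 0.244 × 41.83% / 18.46% = 0.5529
β_Galt = 0.883 × 17.23% / 18.46% = 0.8242
β_P = Σ w_i β_i = 0.13×0.9175 + 0.46×0.3816 + 0.16×0.5529 + 0.25×0.8242 = 0.5893
MRP = 10.03% − 3.55% = 6.48%
E(R_P) = R_f + β_P × MRP = 3.55% + 0.5893 × 6.48% = 7.37%

7.37%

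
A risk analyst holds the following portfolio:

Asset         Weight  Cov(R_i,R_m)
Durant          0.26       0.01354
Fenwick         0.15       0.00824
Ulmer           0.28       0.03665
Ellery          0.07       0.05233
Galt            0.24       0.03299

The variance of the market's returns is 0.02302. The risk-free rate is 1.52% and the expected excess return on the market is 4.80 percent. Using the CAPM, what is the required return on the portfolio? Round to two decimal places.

7.07%

β_Durant = 0.01354 / 0.02302 = 0.5882
β_Fenwick = 0.00824 / 0.02302 = 0.3579
β_Ulmer = 0.03665 / 0.02302 = 1.5921
β_Ellery = 0.05233 / 0.02302 = 2.2732
β_Galt = 0.03299 / 0.02302 = 1.4331
β_P = Σ w_i β_i = 0.26×0.5882 + 0.15×0.3579 + 0.28×1.5921 + 0.07×2.2732 + 0.24×1.4331 = 1.1555
E(R_P) = R_f + β_P × MRP = 1.52% + 1.1555 × 4.80% = 7.07%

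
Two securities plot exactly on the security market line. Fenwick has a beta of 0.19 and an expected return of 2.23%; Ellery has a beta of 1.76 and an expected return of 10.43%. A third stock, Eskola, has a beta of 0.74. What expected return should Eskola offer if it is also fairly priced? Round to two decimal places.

MRP (SML slope) = (10.43% − 2.23%) / (1.76 − 0.19) = 8.20% / 1.57 = 5.2229%
R_f (intercept) = 2.23% − 0.19 × 5.2229% = 1.2376%
E(R_Eskola) = R_f + β × MRP = 1.2376% + 0.74 × 5.2229% = 5.10%

5.10%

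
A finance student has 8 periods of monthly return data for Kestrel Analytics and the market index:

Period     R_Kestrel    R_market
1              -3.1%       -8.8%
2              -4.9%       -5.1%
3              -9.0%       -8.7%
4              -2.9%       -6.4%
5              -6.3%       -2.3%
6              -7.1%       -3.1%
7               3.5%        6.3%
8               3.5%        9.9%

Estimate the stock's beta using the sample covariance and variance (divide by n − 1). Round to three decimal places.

0.551

Mean R_i = (-3.1 − 4.9 − 9.0 − 2.9 − 6.3 − 7.1 + 3.5 + 3.5) / 8 = -3.2875%
Mean R_m = (-8.8 − 5.1 − 8.7 − 6.4 − 2.3 − 3.1 + 6.3 + 9.9) / 8 = -2.2750%
Σ(R_i − R̄_i)(R_m − R̄_m) = 182.4975  ⇒  Cov = 182.4975 / 7 = 26.0711
Σ(R_m − R̄_m)² = 331.2950  ⇒  Var(R_m) = 331.2950 / 7 = 47.3279
β = Cov / Var(R_m) = 26.0711 / 47.3279 = 0.5509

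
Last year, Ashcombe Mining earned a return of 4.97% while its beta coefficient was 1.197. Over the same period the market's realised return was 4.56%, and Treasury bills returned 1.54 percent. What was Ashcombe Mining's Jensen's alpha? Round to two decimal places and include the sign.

Market excess return = 4.56% − 1.54% = 3.02%
CAPM benchmark = R_f + β(R_m − R_f) = 1.54% + 1.197 × 3.02% = 5.15494%
α = actual − benchmark = 4.97% − 5.15494% = -0.18%

-0.18%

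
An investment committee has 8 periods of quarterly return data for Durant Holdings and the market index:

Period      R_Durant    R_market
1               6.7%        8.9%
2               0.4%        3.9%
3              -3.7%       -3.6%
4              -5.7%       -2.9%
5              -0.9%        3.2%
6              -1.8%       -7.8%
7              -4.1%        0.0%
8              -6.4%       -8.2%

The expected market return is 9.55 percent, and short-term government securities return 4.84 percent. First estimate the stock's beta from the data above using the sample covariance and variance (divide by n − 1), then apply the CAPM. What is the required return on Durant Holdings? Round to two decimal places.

7.53%

Mean R_i = (6.7 + 0.4 − 3.7 − 5.7 − 0.9 − 1.8 − 4.1 − 6.4) / 8 = -1.9375%
Mean R_m = (8.9 + 3.9 − 3.6 − 2.9 + 3.2 − 7.8 + 0.0 − 8.2) / 8 = -0.8125%
Σ(R_i − R̄_i)(R_m − R̄_m) = 142.0863  ⇒  Cov = 142.0863 / 7 = 20.2980
Σ(R_m − R̄_m)² = 248.8288  ⇒  Var(R_m) = 248.8288 / 7 = 35.5470
β = Cov / Var(R_m) = 20.2980 / 35.5470 = 0.5710
MRP = 9.55% − 4.84% = 4.71%
E(R) = R_f + β × MRP = 4.84% + 0.5710 × 4.71% = 7.53%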